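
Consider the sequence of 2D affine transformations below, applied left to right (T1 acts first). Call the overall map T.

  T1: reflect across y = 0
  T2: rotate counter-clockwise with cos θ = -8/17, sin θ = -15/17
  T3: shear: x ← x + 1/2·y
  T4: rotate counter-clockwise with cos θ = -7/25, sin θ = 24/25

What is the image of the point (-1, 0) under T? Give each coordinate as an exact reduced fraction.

T1 reflect across y = 0: (-1, 0) → (-1, 0)
T2 rotate counter-clockwise with cos θ = -8/17, sin θ = -15/17: (-1, 0) → (8/17, 15/17)
T3 shear: x ← x + 1/2·y: (8/17, 15/17) → (31/34, 15/17)
T4 rotate counter-clockwise with cos θ = -7/25, sin θ = 24/25: (31/34, 15/17) → (-937/850, 267/425)

T(p) = (-937/850, 267/425)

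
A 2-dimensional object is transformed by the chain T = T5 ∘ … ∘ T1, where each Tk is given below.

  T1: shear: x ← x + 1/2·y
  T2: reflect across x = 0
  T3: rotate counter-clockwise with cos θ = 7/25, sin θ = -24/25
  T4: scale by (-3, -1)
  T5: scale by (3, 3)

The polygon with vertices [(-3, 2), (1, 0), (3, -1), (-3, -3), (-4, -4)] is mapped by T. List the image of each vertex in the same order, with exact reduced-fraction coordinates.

image vertices: (-558/25, 102/25), (63/25, -72/25), (747/50, -159/25), (729/50, 387/25), (486/25, 516/25)

T1 shear: x ← x + 1/2·y: (-3, 2) → (-2, 2); (1, 0) → (1, 0); (3, -1) → (5/2, -1); (-3, -3) → (-9/2, -3); (-4, -4) → (-6, -4)
T2 reflect across x = 0: (-2, 2) → (2, 2); (1, 0) → (-1, 0); (5/2, -1) → (-5/2, -1); (-9/2, -3) → (9/2, -3); (-6, -4) → (6, -4)
T3 rotate counter-clockwise with cos θ = 7/25, sin θ = -24/25: (2, 2) → (62/25, -34/25); (-1, 0) → (-7/25, 24/25); (-5/2, -1) → (-83/50, 53/25); (9/2, -3) → (-81/50, -129/25); (6, -4) → (-54/25, -172/25)
T4 scale by (-3, -1): (62/25, -34/25) → (-186/25, 34/25); (-7/25, 24/25) → (21/25, -24/25); (-83/50, 53/25) → (249/50, -53/25); (-81/50, -129/25) → (243/50, 129/25); (-54/25, -172/25) → (162/25, 172/25)
T5 scale by (3, 3): (-186/25, 34/25) → (-558/25, 102/25); (21/25, -24/25) → (63/25, -72/25); (249/50, -53/25) → (747/50, -159/25); (243/50, 129/25) → (729/50, 387/25); (162/25, 172/25) → (486/25, 516/25)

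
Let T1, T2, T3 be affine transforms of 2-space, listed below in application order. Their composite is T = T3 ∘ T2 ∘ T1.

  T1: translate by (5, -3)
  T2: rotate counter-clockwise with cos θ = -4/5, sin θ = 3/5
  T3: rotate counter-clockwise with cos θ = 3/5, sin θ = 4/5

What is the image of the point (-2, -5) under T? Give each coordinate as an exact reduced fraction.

T1 translate by (5, -3): (-2, -5) → (3, -8)
T2 rotate counter-clockwise with cos θ = -4/5, sin θ = 3/5: (3, -8) → (12/5, 41/5)
T3 rotate counter-clockwise with cos θ = 3/5, sin θ = 4/5: (12/5, 41/5) → (-128/25, 171/25)

T(p) = (-128/25, 171/25)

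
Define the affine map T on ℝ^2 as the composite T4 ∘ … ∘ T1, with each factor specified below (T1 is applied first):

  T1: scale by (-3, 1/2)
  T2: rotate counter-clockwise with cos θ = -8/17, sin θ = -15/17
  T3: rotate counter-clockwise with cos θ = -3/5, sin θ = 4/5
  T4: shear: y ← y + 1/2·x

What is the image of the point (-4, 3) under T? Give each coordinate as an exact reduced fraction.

T1 scale by (-3, 1/2): (-4, 3) → (12, 3/2)
T2 rotate counter-clockwise with cos θ = -8/17, sin θ = -15/17: (12, 3/2) → (-147/34, -192/17)
T3 rotate counter-clockwise with cos θ = -3/5, sin θ = 4/5: (-147/34, -192/17) → (1977/170, 282/85)
T4 shear: y ← y + 1/2·x: (1977/170, 282/85) → (1977/170, 621/68)

T(p) = (1977/170, 621/68)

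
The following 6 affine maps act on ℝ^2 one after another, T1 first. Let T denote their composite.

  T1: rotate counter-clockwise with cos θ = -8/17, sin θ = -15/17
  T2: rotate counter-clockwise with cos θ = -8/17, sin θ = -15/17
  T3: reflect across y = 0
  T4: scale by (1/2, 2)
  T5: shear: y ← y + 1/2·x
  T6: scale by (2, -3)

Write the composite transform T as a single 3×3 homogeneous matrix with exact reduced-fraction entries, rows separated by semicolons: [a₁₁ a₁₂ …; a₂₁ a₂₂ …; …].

T = [-161/289 -240/289 0; 6243/1156 -786/289 0; 0 0 1]

T1 = [-8/17 15/17 0; -15/17 -8/17 0; 0 0 1]
T2·T1 = [-161/289 -240/289 0; 240/289 -161/289 0; 0 0 1]
T3·…·T1 = [-161/289 -240/289 0; -240/289 161/289 0; 0 0 1]
T4·…·T1 = [-161/578 -120/289 0; -480/289 322/289 0; 0 0 1]
T5·…·T1 = [-161/578 -120/289 0; -2081/1156 262/289 0; 0 0 1]
T6·…·T1 = [-161/289 -240/289 0; 6243/1156 -786/289 0; 0 0 1]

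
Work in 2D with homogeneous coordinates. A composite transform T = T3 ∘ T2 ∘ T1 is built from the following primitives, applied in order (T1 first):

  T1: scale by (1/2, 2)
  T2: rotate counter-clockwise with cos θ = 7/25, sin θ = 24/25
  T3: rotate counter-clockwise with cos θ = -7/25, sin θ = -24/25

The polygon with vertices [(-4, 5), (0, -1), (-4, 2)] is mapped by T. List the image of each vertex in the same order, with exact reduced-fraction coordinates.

image vertices: (2306/625, 5942/625), (-672/625, -1054/625), (58/125, 556/125)

T1 scale by (1/2, 2): (-4, 5) → (-2, 10); (0, -1) → (0, -2); (-4, 2) → (-2, 4)
T2 rotate counter-clockwise with cos θ = 7/25, sin θ = 24/25: (-2, 10) → (-254/25, 22/25); (0, -2) → (48/25, -14/25); (-2, 4) → (-22/5, -4/5)
T3 rotate counter-clockwise with cos θ = -7/25, sin θ = -24/25: (-254/25, 22/25) → (2306/625, 5942/625); (48/25, -14/25) → (-672/625, -1054/625); (-22/5, -4/5) → (58/125, 556/125)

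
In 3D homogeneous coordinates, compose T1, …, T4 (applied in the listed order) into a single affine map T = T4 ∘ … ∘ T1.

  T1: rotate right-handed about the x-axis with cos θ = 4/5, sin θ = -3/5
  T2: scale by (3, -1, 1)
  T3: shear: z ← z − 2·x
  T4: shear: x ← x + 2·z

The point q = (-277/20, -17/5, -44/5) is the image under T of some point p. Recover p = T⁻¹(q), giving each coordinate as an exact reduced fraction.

T1 = [1 0 0 0; 0 4/5 3/5 0; 0 -3/5 4/5 0; 0 0 0 1]
T2·T1 = [3 0 0 0; 0 -4/5 -3/5 0; 0 -3/5 4/5 0; 0 0 0 1]
T3·…·T1 = [3 0 0 0; 0 -4/5 -3/5 0; -6 -3/5 4/5 0; 0 0 0 1]
T4·…·T1 = [-9 -6/5 8/5 0; 0 -4/5 -3/5 0; -6 -3/5 4/5 0; 0 0 0 1]
det M = -3; M⁻¹ = [1/3 0 -2/3 0; -6/5 -4/5 9/5 0; 8/5 -3/5 -12/5 0; 0 0 0 1]
M⁻¹ · (-277/20, -17/5, -44/5)ᵀ = (5/4, 7/2, 1)ᵀ

p = (5/4, 7/2, 1)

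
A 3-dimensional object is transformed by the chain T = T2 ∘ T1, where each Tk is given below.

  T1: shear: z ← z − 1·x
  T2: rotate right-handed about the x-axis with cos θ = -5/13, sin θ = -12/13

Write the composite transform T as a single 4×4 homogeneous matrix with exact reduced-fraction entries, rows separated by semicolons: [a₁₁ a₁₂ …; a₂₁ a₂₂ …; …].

T = [1 0 0 0; -12/13 -5/13 12/13 0; 5/13 -12/13 -5/13 0; 0 0 0 1]

T1 = [1 0 0 0; 0 1 0 0; -1 0 1 0; 0 0 0 1]
T2·T1 = [1 0 0 0; -12/13 -5/13 12/13 0; 5/13 -12/13 -5/13 0; 0 0 0 1]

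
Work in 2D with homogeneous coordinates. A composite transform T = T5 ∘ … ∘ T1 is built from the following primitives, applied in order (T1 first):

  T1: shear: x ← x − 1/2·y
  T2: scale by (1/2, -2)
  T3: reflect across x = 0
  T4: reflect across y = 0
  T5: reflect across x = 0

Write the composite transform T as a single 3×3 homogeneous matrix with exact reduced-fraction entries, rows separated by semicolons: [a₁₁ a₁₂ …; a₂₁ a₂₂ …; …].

T1 = [1 -1/2 0; 0 1 0; 0 0 1]
T2·T1 = [1/2 -1/4 0; 0 -2 0; 0 0 1]
T3·…·T1 = [-1/2 1/4 0; 0 -2 0; 0 0 1]
T4·…·T1 = [-1/2 1/4 0; 0 2 0; 0 0 1]
T5·…·T1 = [1/2 -1/4 0; 0 2 0; 0 0 1]

T = [1/2 -1/4 0; 0 2 0; 0 0 1]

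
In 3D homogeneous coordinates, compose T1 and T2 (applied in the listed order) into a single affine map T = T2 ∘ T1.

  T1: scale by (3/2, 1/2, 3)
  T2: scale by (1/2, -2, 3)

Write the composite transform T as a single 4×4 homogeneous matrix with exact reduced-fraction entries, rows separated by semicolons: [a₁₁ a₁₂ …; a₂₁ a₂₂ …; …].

T = [3/4 0 0 0; 0 -1 0 0; 0 0 9 0; 0 0 0 1]

T1 = [3/2 0 0 0; 0 1/2 0 0; 0 0 3 0; 0 0 0 1]
T2·T1 = [3/4 0 0 0; 0 -1 0 0; 0 0 9 0; 0 0 0 1]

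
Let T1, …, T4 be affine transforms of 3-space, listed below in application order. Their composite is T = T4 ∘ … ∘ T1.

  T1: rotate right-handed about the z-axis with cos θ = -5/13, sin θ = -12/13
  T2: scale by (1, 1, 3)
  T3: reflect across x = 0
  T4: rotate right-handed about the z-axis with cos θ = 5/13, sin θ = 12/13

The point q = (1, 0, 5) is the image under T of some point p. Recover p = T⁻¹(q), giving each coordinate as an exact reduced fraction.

T1 = [-5/13 12/13 0 0; -12/13 -5/13 0 0; 0 0 1 0; 0 0 0 1]
T2·T1 = [-5/13 12/13 0 0; -12/13 -5/13 0 0; 0 0 3 0; 0 0 0 1]
T3·…·T1 = [5/13 -12/13 0 0; -12/13 -5/13 0 0; 0 0 3 0; 0 0 0 1]
T4·…·T1 = [1 0 0 0; 0 -1 0 0; 0 0 3 0; 0 0 0 1]
det M = -3; M⁻¹ = [1 0 0 0; 0 -1 0 0; 0 0 1/3 0; 0 0 0 1]
M⁻¹ · (1, 0, 5)ᵀ = (1, 0, 5/3)ᵀ

p = (1, 0, 5/3)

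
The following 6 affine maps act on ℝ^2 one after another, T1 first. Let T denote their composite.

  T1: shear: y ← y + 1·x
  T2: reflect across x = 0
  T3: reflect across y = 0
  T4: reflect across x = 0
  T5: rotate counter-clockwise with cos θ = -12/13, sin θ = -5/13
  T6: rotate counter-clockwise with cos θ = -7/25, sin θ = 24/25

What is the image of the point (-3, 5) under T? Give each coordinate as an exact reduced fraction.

T(p) = (-86/25, 27/25)

T1 shear: y ← y + 1·x: (-3, 5) → (-3, 2)
T2 reflect across x = 0: (-3, 2) → (3, 2)
T3 reflect across y = 0: (3, 2) → (3, -2)
T4 reflect across x = 0: (3, -2) → (-3, -2)
T5 rotate counter-clockwise with cos θ = -12/13, sin θ = -5/13: (-3, -2) → (2, 3)
T6 rotate counter-clockwise with cos θ = -7/25, sin θ = 24/25: (2, 3) → (-86/25, 27/25)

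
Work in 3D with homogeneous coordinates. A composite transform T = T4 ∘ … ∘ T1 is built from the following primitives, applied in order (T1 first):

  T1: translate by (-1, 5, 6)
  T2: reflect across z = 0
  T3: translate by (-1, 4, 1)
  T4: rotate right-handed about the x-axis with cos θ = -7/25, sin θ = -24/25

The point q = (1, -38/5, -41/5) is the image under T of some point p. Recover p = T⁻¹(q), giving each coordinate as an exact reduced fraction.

p = (3, 1, 0)

T1 = [1 0 0 -1; 0 1 0 5; 0 0 1 6; 0 0 0 1]
T2·T1 = [1 0 0 -1; 0 1 0 5; 0 0 -1 -6; 0 0 0 1]
T3·…·T1 = [1 0 0 -2; 0 1 0 9; 0 0 -1 -5; 0 0 0 1]
T4·…·T1 = [1 0 0 -2; 0 -7/25 -24/25 -183/25; 0 -24/25 7/25 -181/25; 0 0 0 1]
det M = -1; M⁻¹ = [1 0 0 2; 0 -7/25 -24/25 -9; 0 -24/25 7/25 -5; 0 0 0 1]
M⁻¹ · (1, -38/5, -41/5)ᵀ = (3, 1, 0)ᵀ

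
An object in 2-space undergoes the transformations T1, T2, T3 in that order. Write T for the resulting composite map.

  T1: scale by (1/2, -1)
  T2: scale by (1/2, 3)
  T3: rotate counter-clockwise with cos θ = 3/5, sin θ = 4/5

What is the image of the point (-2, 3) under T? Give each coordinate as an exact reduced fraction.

T(p) = (69/10, -29/5)

T1 scale by (1/2, -1): (-2, 3) → (-1, -3)
T2 scale by (1/2, 3): (-1, -3) → (-1/2, -9)
T3 rotate counter-clockwise with cos θ = 3/5, sin θ = 4/5: (-1/2, -9) → (69/10, -29/5)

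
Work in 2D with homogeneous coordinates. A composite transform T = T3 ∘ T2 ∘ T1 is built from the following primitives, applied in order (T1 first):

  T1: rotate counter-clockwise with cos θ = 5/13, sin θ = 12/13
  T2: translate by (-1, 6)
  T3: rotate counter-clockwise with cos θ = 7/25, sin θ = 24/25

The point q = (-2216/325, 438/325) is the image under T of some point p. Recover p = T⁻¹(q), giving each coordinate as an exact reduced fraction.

p = (1, 0)

T1 = [5/13 -12/13 0; 12/13 5/13 0; 0 0 1]
T2·T1 = [5/13 -12/13 -1; 12/13 5/13 6; 0 0 1]
T3·…·T1 = [-253/325 -204/325 -151/25; 204/325 -253/325 18/25; 0 0 1]
det M = 1; M⁻¹ = [-253/325 204/325 -67/13; -204/325 -253/325 -42/13; 0 0 1]
M⁻¹ · (-2216/325, 438/325)ᵀ = (1, 0)ᵀ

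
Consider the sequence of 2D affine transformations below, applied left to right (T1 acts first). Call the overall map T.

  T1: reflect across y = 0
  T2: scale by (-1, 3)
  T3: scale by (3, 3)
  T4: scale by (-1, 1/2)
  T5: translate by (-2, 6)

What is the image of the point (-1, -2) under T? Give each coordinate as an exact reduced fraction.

T1 reflect across y = 0: (-1, -2) → (-1, 2)
T2 scale by (-1, 3): (-1, 2) → (1, 6)
T3 scale by (3, 3): (1, 6) → (3, 18)
T4 scale by (-1, 1/2): (3, 18) → (-3, 9)
T5 translate by (-2, 6): (-3, 9) → (-5, 15)

T(p) = (-5, 15)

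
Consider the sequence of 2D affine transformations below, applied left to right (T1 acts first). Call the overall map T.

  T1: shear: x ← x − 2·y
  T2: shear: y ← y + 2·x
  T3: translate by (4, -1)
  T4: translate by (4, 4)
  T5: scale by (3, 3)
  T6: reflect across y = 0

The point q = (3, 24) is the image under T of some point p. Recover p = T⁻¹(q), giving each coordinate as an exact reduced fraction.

T1 = [1 -2 0; 0 1 0; 0 0 1]
T2·T1 = [1 -2 0; 2 -3 0; 0 0 1]
T3·…·T1 = [1 -2 4; 2 -3 -1; 0 0 1]
T4·…·T1 = [1 -2 8; 2 -3 3; 0 0 1]
T5·…·T1 = [3 -6 24; 6 -9 9; 0 0 1]
T6·…·T1 = [3 -6 24; -6 9 -9; 0 0 1]
det M = -9; M⁻¹ = [-1 -2/3 18; -2/3 -1/3 13; 0 0 1]
M⁻¹ · (3, 24)ᵀ = (-1, 3)ᵀ

p = (-1, 3)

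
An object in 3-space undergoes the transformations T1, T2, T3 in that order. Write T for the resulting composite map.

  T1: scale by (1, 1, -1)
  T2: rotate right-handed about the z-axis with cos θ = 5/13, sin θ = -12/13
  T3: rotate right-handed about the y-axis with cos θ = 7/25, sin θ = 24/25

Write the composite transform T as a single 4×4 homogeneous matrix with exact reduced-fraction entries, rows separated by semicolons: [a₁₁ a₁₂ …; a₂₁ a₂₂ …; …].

T = [7/65 84/325 -24/25 0; -12/13 5/13 0 0; -24/65 -288/325 -7/25 0; 0 0 0 1]

T1 = [1 0 0 0; 0 1 0 0; 0 0 -1 0; 0 0 0 1]
T2·T1 = [5/13 12/13 0 0; -12/13 5/13 0 0; 0 0 -1 0; 0 0 0 1]
T3·…·T1 = [7/65 84/325 -24/25 0; -12/13 5/13 0 0; -24/65 -288/325 -7/25 0; 0 0 0 1]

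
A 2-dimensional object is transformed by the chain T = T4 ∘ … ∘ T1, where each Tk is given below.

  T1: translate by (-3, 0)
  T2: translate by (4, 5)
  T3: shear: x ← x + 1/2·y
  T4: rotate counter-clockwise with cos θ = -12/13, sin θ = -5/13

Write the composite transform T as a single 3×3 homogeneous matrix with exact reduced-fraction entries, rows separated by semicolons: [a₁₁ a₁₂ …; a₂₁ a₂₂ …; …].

T = [-12/13 -1/13 -17/13; -5/13 -29/26 -155/26; 0 0 1]

T1 = [1 0 -3; 0 1 0; 0 0 1]
T2·T1 = [1 0 1; 0 1 5; 0 0 1]
T3·…·T1 = [1 1/2 7/2; 0 1 5; 0 0 1]
T4·…·T1 = [-12/13 -1/13 -17/13; -5/13 -29/26 -155/26; 0 0 1]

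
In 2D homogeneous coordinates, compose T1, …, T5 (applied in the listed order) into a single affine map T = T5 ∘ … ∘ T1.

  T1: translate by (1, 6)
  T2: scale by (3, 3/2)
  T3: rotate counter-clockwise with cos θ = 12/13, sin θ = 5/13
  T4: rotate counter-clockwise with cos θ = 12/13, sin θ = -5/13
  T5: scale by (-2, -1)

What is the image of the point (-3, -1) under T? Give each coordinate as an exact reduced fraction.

T(p) = (12, -15/2)

T1 translate by (1, 6): (-3, -1) → (-2, 5)
T2 scale by (3, 3/2): (-2, 5) → (-6, 15/2)
T3 rotate counter-clockwise with cos θ = 12/13, sin θ = 5/13: (-6, 15/2) → (-219/26, 60/13)
T4 rotate counter-clockwise with cos θ = 12/13, sin θ = -5/13: (-219/26, 60/13) → (-6, 15/2)
T5 scale by (-2, -1): (-6, 15/2) → (12, -15/2)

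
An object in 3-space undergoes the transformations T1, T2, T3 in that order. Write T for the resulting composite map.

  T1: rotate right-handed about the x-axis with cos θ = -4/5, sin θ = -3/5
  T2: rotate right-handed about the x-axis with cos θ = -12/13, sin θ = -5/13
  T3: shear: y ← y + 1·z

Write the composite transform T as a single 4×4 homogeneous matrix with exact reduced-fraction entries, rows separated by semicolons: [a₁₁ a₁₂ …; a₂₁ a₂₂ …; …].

T1 = [1 0 0 0; 0 -4/5 3/5 0; 0 -3/5 -4/5 0; 0 0 0 1]
T2·T1 = [1 0 0 0; 0 33/65 -56/65 0; 0 56/65 33/65 0; 0 0 0 1]
T3·…·T1 = [1 0 0 0; 0 89/65 -23/65 0; 0 56/65 33/65 0; 0 0 0 1]

T = [1 0 0 0; 0 89/65 -23/65 0; 0 56/65 33/65 0; 0 0 0 1]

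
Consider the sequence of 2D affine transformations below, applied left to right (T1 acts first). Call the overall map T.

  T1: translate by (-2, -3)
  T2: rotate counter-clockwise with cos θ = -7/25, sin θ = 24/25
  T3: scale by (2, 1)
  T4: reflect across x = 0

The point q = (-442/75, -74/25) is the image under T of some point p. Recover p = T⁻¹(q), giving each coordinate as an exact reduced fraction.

p = (-5/3, 1)

T1 = [1 0 -2; 0 1 -3; 0 0 1]
T2·T1 = [-7/25 -24/25 86/25; 24/25 -7/25 -27/25; 0 0 1]
T3·…·T1 = [-14/25 -48/25 172/25; 24/25 -7/25 -27/25; 0 0 1]
T4·…·T1 = [14/25 48/25 -172/25; 24/25 -7/25 -27/25; 0 0 1]
det M = -2; M⁻¹ = [7/50 24/25 2; 12/25 -7/25 3; 0 0 1]
M⁻¹ · (-442/75, -74/25)ᵀ = (-5/3, 1)ᵀ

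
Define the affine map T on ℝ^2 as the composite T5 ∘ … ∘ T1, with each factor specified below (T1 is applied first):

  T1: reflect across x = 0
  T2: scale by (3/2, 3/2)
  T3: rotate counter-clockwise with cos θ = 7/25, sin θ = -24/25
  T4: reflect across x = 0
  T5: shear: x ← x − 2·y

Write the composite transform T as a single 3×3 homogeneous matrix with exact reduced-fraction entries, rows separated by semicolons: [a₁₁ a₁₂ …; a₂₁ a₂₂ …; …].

T = [-123/50 -57/25 0; 36/25 21/50 0; 0 0 1]

T1 = [-1 0 0; 0 1 0; 0 0 1]
T2·T1 = [-3/2 0 0; 0 3/2 0; 0 0 1]
T3·…·T1 = [-21/50 36/25 0; 36/25 21/50 0; 0 0 1]
T4·…·T1 = [21/50 -36/25 0; 36/25 21/50 0; 0 0 1]
T5·…·T1 = [-123/50 -57/25 0; 36/25 21/50 0; 0 0 1]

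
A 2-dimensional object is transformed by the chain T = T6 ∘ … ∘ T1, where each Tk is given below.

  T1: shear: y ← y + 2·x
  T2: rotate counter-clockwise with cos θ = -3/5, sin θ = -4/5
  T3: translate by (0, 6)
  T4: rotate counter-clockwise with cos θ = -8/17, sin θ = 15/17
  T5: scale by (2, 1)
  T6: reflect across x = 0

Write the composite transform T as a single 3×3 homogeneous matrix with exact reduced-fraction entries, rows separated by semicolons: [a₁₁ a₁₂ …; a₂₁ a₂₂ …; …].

T1 = [1 0 0; 2 1 0; 0 0 1]
T2·T1 = [1 4/5 0; -2 -3/5 0; 0 0 1]
T3·…·T1 = [1 4/5 0; -2 -3/5 6; 0 0 1]
T4·…·T1 = [22/17 13/85 -90/17; 31/17 84/85 -48/17; 0 0 1]
T5·…·T1 = [44/17 26/85 -180/17; 31/17 84/85 -48/17; 0 0 1]
T6·…·T1 = [-44/17 -26/85 180/17; 31/17 84/85 -48/17; 0 0 1]

T = [-44/17 -26/85 180/17; 31/17 84/85 -48/17; 0 0 1]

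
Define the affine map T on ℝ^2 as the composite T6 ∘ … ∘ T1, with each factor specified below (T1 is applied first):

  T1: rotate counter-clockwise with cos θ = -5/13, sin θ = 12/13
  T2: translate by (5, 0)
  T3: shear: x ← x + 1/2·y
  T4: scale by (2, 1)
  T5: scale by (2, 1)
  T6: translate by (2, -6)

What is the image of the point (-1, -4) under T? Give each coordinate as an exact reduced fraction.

T1 rotate counter-clockwise with cos θ = -5/13, sin θ = 12/13: (-1, -4) → (53/13, 8/13)
T2 translate by (5, 0): (53/13, 8/13) → (118/13, 8/13)
T3 shear: x ← x + 1/2·y: (118/13, 8/13) → (122/13, 8/13)
T4 scale by (2, 1): (122/13, 8/13) → (244/13, 8/13)
T5 scale by (2, 1): (244/13, 8/13) → (488/13, 8/13)
T6 translate by (2, -6): (488/13, 8/13) → (514/13, -70/13)

T(p) = (514/13, -70/13)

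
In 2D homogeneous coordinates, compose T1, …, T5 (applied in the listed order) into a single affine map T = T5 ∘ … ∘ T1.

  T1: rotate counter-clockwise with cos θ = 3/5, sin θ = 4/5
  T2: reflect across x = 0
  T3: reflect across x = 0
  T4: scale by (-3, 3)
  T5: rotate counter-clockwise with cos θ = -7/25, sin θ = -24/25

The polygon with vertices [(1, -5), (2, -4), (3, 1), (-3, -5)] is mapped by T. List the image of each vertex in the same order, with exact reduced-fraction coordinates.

image vertices: (-309/125, 1887/125), (174/125, 1668/125), (237/25, 9/25), (-1713/125, 1359/125)

T1 rotate counter-clockwise with cos θ = 3/5, sin θ = 4/5: (1, -5) → (23/5, -11/5); (2, -4) → (22/5, -4/5); (3, 1) → (1, 3); (-3, -5) → (11/5, -27/5)
T2 reflect across x = 0: (23/5, -11/5) → (-23/5, -11/5); (22/5, -4/5) → (-22/5, -4/5); (1, 3) → (-1, 3); (11/5, -27/5) → (-11/5, -27/5)
T3 reflect across x = 0: (-23/5, -11/5) → (23/5, -11/5); (-22/5, -4/5) → (22/5, -4/5); (-1, 3) → (1, 3); (-11/5, -27/5) → (11/5, -27/5)
T4 scale by (-3, 3): (23/5, -11/5) → (-69/5, -33/5); (22/5, -4/5) → (-66/5, -12/5); (1, 3) → (-3, 9); (11/5, -27/5) → (-33/5, -81/5)
T5 rotate counter-clockwise with cos θ = -7/25, sin θ = -24/25: (-69/5, -33/5) → (-309/125, 1887/125); (-66/5, -12/5) → (174/125, 1668/125); (-3, 9) → (237/25, 9/25); (-33/5, -81/5) → (-1713/125, 1359/125)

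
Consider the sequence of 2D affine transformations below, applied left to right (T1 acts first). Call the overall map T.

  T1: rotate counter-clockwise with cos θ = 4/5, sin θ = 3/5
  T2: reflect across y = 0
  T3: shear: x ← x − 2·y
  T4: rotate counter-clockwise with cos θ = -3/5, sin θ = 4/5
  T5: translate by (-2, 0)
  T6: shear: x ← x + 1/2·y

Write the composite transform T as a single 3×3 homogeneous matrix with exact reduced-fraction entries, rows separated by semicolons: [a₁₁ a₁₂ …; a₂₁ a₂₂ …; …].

T1 = [4/5 -3/5 0; 3/5 4/5 0; 0 0 1]
T2·T1 = [4/5 -3/5 0; -3/5 -4/5 0; 0 0 1]
T3·…·T1 = [2 1 0; -3/5 -4/5 0; 0 0 1]
T4·…·T1 = [-18/25 1/25 0; 49/25 32/25 0; 0 0 1]
T5·…·T1 = [-18/25 1/25 -2; 49/25 32/25 0; 0 0 1]
T6·…·T1 = [13/50 17/25 -2; 49/25 32/25 0; 0 0 1]

T = [13/50 17/25 -2; 49/25 32/25 0; 0 0 1]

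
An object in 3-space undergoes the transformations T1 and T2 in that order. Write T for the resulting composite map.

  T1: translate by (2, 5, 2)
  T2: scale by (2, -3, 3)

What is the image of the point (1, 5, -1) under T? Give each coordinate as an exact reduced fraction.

T(p) = (6, -30, 3)

T1 translate by (2, 5, 2): (1, 5, -1) → (3, 10, 1)
T2 scale by (2, -3, 3): (3, 10, 1) → (6, -30, 3)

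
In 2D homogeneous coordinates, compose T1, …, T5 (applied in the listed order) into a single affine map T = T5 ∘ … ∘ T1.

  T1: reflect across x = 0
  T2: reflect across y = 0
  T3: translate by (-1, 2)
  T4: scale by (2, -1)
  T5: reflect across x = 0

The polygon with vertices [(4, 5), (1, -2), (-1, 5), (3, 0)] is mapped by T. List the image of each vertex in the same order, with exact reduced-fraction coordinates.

T1 reflect across x = 0: (4, 5) → (-4, 5); (1, -2) → (-1, -2); (-1, 5) → (1, 5); (3, 0) → (-3, 0)
T2 reflect across y = 0: (-4, 5) → (-4, -5); (-1, -2) → (-1, 2); (1, 5) → (1, -5); (-3, 0) → (-3, 0)
T3 translate by (-1, 2): (-4, -5) → (-5, -3); (-1, 2) → (-2, 4); (1, -5) → (0, -3); (-3, 0) → (-4, 2)
T4 scale by (2, -1): (-5, -3) → (-10, 3); (-2, 4) → (-4, -4); (0, -3) → (0, 3); (-4, 2) → (-8, -2)
T5 reflect across x = 0: (-10, 3) → (10, 3); (-4, -4) → (4, -4); (0, 3) → (0, 3); (-8, -2) → (8, -2)

image vertices: (10, 3), (4, -4), (0, 3), (8, -2)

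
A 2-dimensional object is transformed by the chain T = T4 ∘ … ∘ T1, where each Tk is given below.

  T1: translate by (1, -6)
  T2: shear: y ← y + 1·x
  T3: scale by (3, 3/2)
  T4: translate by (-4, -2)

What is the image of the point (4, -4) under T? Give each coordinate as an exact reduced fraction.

T(p) = (11, -19/2)

T1 translate by (1, -6): (4, -4) → (5, -10)
T2 shear: y ← y + 1·x: (5, -10) → (5, -5)
T3 scale by (3, 3/2): (5, -5) → (15, -15/2)
T4 translate by (-4, -2): (15, -15/2) → (11, -19/2)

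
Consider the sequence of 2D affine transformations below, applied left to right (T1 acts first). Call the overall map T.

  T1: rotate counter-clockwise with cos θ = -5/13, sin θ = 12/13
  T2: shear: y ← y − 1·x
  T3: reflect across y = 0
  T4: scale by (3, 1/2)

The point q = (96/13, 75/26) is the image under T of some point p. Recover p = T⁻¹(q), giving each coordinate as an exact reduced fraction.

T1 = [-5/13 -12/13 0; 12/13 -5/13 0; 0 0 1]
T2·T1 = [-5/13 -12/13 0; 17/13 7/13 0; 0 0 1]
T3·…·T1 = [-5/13 -12/13 0; -17/13 -7/13 0; 0 0 1]
T4·…·T1 = [-15/13 -36/13 0; -17/26 -7/26 0; 0 0 1]
det M = -3/2; M⁻¹ = [7/39 -24/13 0; -17/39 10/13 0; 0 0 1]
M⁻¹ · (96/13, 75/26)ᵀ = (-4, -1)ᵀ

p = (-4, -1)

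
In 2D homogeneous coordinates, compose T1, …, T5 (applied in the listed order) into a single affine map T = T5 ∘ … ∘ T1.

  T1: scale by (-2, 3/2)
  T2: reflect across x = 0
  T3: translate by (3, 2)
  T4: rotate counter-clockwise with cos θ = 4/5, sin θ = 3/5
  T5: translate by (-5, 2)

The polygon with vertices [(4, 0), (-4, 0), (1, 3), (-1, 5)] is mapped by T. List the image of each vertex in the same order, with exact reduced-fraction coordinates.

T1 scale by (-2, 3/2): (4, 0) → (-8, 0); (-4, 0) → (8, 0); (1, 3) → (-2, 9/2); (-1, 5) → (2, 15/2)
T2 reflect across x = 0: (-8, 0) → (8, 0); (8, 0) → (-8, 0); (-2, 9/2) → (2, 9/2); (2, 15/2) → (-2, 15/2)
T3 translate by (3, 2): (8, 0) → (11, 2); (-8, 0) → (-5, 2); (2, 9/2) → (5, 13/2); (-2, 15/2) → (1, 19/2)
T4 rotate counter-clockwise with cos θ = 4/5, sin θ = 3/5: (11, 2) → (38/5, 41/5); (-5, 2) → (-26/5, -7/5); (5, 13/2) → (1/10, 41/5); (1, 19/2) → (-49/10, 41/5)
T5 translate by (-5, 2): (38/5, 41/5) → (13/5, 51/5); (-26/5, -7/5) → (-51/5, 3/5); (1/10, 41/5) → (-49/10, 51/5); (-49/10, 41/5) → (-99/10, 51/5)

image vertices: (13/5, 51/5), (-51/5, 3/5), (-49/10, 51/5), (-99/10, 51/5)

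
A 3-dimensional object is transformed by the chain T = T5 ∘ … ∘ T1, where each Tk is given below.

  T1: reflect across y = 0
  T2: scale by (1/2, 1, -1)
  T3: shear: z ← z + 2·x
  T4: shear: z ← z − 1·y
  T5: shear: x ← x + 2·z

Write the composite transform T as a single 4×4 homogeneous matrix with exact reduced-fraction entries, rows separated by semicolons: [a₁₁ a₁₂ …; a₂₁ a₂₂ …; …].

T1 = [1 0 0 0; 0 -1 0 0; 0 0 1 0; 0 0 0 1]
T2·T1 = [1/2 0 0 0; 0 -1 0 0; 0 0 -1 0; 0 0 0 1]
T3·…·T1 = [1/2 0 0 0; 0 -1 0 0; 1 0 -1 0; 0 0 0 1]
T4·…·T1 = [1/2 0 0 0; 0 -1 0 0; 1 1 -1 0; 0 0 0 1]
T5·…·T1 = [5/2 2 -2 0; 0 -1 0 0; 1 1 -1 0; 0 0 0 1]

T = [5/2 2 -2 0; 0 -1 0 0; 1 1 -1 0; 0 0 0 1]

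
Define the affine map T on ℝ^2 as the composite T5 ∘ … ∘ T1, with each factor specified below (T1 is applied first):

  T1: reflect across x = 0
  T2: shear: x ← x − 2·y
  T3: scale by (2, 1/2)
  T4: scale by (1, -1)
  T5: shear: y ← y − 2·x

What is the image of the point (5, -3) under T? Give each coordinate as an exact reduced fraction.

T1 reflect across x = 0: (5, -3) → (-5, -3)
T2 shear: x ← x − 2·y: (-5, -3) → (1, -3)
T3 scale by (2, 1/2): (1, -3) → (2, -3/2)
T4 scale by (1, -1): (2, -3/2) → (2, 3/2)
T5 shear: y ← y − 2·x: (2, 3/2) → (2, -5/2)

T(p) = (2, -5/2)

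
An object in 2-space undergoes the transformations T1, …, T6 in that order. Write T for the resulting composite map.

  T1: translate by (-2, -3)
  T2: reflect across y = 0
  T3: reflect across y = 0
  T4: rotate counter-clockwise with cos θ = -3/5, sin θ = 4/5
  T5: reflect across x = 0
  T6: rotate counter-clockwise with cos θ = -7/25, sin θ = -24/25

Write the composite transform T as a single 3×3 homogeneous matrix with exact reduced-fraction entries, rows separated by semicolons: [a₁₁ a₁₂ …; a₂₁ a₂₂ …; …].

T1 = [1 0 -2; 0 1 -3; 0 0 1]
T2·T1 = [1 0 -2; 0 -1 3; 0 0 1]
T3·…·T1 = [1 0 -2; 0 1 -3; 0 0 1]
T4·…·T1 = [-3/5 -4/5 18/5; 4/5 -3/5 1/5; 0 0 1]
T5·…·T1 = [3/5 4/5 -18/5; 4/5 -3/5 1/5; 0 0 1]
T6·…·T1 = [3/5 -4/5 6/5; -4/5 -3/5 17/5; 0 0 1]

T = [3/5 -4/5 6/5; -4/5 -3/5 17/5; 0 0 1]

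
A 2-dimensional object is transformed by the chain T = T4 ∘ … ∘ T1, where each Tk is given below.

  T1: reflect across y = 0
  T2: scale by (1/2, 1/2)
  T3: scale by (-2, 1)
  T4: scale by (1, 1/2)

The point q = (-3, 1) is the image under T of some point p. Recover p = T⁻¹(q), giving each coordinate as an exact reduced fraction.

T1 = [1 0 0; 0 -1 0; 0 0 1]
T2·T1 = [1/2 0 0; 0 -1/2 0; 0 0 1]
T3·…·T1 = [-1 0 0; 0 -1/2 0; 0 0 1]
T4·…·T1 = [-1 0 0; 0 -1/4 0; 0 0 1]
det M = 1/4; M⁻¹ = [-1 0 0; 0 -4 0; 0 0 1]
M⁻¹ · (-3, 1)ᵀ = (3, -4)ᵀ

p = (3, -4)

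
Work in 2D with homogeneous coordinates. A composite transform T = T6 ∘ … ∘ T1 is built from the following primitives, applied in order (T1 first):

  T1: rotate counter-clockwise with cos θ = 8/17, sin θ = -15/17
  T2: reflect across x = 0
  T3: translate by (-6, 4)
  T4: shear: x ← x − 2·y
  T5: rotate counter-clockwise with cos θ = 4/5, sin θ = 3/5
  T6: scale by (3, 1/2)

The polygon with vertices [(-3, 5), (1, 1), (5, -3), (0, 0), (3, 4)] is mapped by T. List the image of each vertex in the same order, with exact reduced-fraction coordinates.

image vertices: (-81, -9/2), (-3513/85, -497/170), (-141/85, -229/170), (-204/5, -13/5), (-4047/85, -334/85)

T1 rotate counter-clockwise with cos θ = 8/17, sin θ = -15/17: (-3, 5) → (3, 5); (1, 1) → (23/17, -7/17); (5, -3) → (-5/17, -99/17); (0, 0) → (0, 0); (3, 4) → (84/17, -13/17)
T2 reflect across x = 0: (3, 5) → (-3, 5); (23/17, -7/17) → (-23/17, -7/17); (-5/17, -99/17) → (5/17, -99/17); (0, 0) → (0, 0); (84/17, -13/17) → (-84/17, -13/17)
T3 translate by (-6, 4): (-3, 5) → (-9, 9); (-23/17, -7/17) → (-125/17, 61/17); (5/17, -99/17) → (-97/17, -31/17); (0, 0) → (-6, 4); (-84/17, -13/17) → (-186/17, 55/17)
T4 shear: x ← x − 2·y: (-9, 9) → (-27, 9); (-125/17, 61/17) → (-247/17, 61/17); (-97/17, -31/17) → (-35/17, -31/17); (-6, 4) → (-14, 4); (-186/17, 55/17) → (-296/17, 55/17)
T5 rotate counter-clockwise with cos θ = 4/5, sin θ = 3/5: (-27, 9) → (-27, -9); (-247/17, 61/17) → (-1171/85, -497/85); (-35/17, -31/17) → (-47/85, -229/85); (-14, 4) → (-68/5, -26/5); (-296/17, 55/17) → (-1349/85, -668/85)
T6 scale by (3, 1/2): (-27, -9) → (-81, -9/2); (-1171/85, -497/85) → (-3513/85, -497/170); (-47/85, -229/85) → (-141/85, -229/170); (-68/5, -26/5) → (-204/5, -13/5); (-1349/85, -668/85) → (-4047/85, -334/85)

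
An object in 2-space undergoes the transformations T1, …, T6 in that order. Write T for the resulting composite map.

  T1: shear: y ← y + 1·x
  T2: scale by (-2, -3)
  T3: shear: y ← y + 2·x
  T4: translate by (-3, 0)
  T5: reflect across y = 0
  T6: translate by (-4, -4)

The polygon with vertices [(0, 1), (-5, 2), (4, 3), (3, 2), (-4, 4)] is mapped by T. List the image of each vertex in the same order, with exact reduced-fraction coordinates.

image vertices: (-7, -1), (3, -33), (-15, 33), (-13, 23), (1, -20)

T1 shear: y ← y + 1·x: (0, 1) → (0, 1); (-5, 2) → (-5, -3); (4, 3) → (4, 7); (3, 2) → (3, 5); (-4, 4) → (-4, 0)
T2 scale by (-2, -3): (0, 1) → (0, -3); (-5, -3) → (10, 9); (4, 7) → (-8, -21); (3, 5) → (-6, -15); (-4, 0) → (8, 0)
T3 shear: y ← y + 2·x: (0, -3) → (0, -3); (10, 9) → (10, 29); (-8, -21) → (-8, -37); (-6, -15) → (-6, -27); (8, 0) → (8, 16)
T4 translate by (-3, 0): (0, -3) → (-3, -3); (10, 29) → (7, 29); (-8, -37) → (-11, -37); (-6, -27) → (-9, -27); (8, 16) → (5, 16)
T5 reflect across y = 0: (-3, -3) → (-3, 3); (7, 29) → (7, -29); (-11, -37) → (-11, 37); (-9, -27) → (-9, 27); (5, 16) → (5, -16)
T6 translate by (-4, -4): (-3, 3) → (-7, -1); (7, -29) → (3, -33); (-11, 37) → (-15, 33); (-9, 27) → (-13, 23); (5, -16) → (1, -20)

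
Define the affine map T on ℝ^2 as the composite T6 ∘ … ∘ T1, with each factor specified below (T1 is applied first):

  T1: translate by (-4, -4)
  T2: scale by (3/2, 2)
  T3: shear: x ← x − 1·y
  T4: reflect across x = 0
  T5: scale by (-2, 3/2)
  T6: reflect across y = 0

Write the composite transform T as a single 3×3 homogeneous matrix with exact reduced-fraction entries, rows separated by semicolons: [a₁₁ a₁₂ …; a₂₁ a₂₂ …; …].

T1 = [1 0 -4; 0 1 -4; 0 0 1]
T2·T1 = [3/2 0 -6; 0 2 -8; 0 0 1]
T3·…·T1 = [3/2 -2 2; 0 2 -8; 0 0 1]
T4·…·T1 = [-3/2 2 -2; 0 2 -8; 0 0 1]
T5·…·T1 = [3 -4 4; 0 3 -12; 0 0 1]
T6·…·T1 = [3 -4 4; 0 -3 12; 0 0 1]

T = [3 -4 4; 0 -3 12; 0 0 1]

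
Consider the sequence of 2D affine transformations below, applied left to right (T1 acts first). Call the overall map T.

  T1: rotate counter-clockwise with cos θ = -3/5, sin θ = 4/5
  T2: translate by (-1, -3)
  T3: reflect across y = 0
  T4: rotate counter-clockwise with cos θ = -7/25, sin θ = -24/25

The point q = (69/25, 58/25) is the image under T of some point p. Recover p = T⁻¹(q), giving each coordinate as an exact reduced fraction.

T1 = [-3/5 -4/5 0; 4/5 -3/5 0; 0 0 1]
T2·T1 = [-3/5 -4/5 -1; 4/5 -3/5 -3; 0 0 1]
T3·…·T1 = [-3/5 -4/5 -1; -4/5 3/5 3; 0 0 1]
T4·…·T1 = [-3/5 4/5 79/25; 4/5 3/5 3/25; 0 0 1]
det M = -1; M⁻¹ = [-3/5 4/5 9/5; 4/5 3/5 -13/5; 0 0 1]
M⁻¹ · (69/25, 58/25)ᵀ = (2, 1)ᵀ

p = (2, 1)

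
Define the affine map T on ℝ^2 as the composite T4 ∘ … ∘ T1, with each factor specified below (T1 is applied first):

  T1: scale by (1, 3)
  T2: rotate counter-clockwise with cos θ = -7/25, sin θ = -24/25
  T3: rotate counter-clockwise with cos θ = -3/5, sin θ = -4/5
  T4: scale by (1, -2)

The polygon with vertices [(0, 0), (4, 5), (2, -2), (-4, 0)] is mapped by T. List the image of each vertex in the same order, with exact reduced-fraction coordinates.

image vertices: (0, 0), (-72/5, 58/5), (18/5, -52/5), (12/5, 32/5)

T1 scale by (1, 3): (0, 0) → (0, 0); (4, 5) → (4, 15); (2, -2) → (2, -6); (-4, 0) → (-4, 0)
T2 rotate counter-clockwise with cos θ = -7/25, sin θ = -24/25: (0, 0) → (0, 0); (4, 15) → (332/25, -201/25); (2, -6) → (-158/25, -6/25); (-4, 0) → (28/25, 96/25)
T3 rotate counter-clockwise with cos θ = -3/5, sin θ = -4/5: (0, 0) → (0, 0); (332/25, -201/25) → (-72/5, -29/5); (-158/25, -6/25) → (18/5, 26/5); (28/25, 96/25) → (12/5, -16/5)
T4 scale by (1, -2): (0, 0) → (0, 0); (-72/5, -29/5) → (-72/5, 58/5); (18/5, 26/5) → (18/5, -52/5); (12/5, -16/5) → (12/5, 32/5)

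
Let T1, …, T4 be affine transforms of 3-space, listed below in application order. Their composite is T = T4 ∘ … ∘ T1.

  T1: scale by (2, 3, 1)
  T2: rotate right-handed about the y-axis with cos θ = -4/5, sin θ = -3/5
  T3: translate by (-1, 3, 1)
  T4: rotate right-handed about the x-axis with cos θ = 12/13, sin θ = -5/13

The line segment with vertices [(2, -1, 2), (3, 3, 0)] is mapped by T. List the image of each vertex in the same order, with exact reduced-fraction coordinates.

image vertices: (-27/5, 9/13, 108/65), (-29/5, 167/13, -24/65)

T1 scale by (2, 3, 1): (2, -1, 2) → (4, -3, 2); (3, 3, 0) → (6, 9, 0)
T2 rotate right-handed about the y-axis with cos θ = -4/5, sin θ = -3/5: (4, -3, 2) → (-22/5, -3, 4/5); (6, 9, 0) → (-24/5, 9, 18/5)
T3 translate by (-1, 3, 1): (-22/5, -3, 4/5) → (-27/5, 0, 9/5); (-24/5, 9, 18/5) → (-29/5, 12, 23/5)
T4 rotate right-handed about the x-axis with cos θ = 12/13, sin θ = -5/13: (-27/5, 0, 9/5) → (-27/5, 9/13, 108/65); (-29/5, 12, 23/5) → (-29/5, 167/13, -24/65)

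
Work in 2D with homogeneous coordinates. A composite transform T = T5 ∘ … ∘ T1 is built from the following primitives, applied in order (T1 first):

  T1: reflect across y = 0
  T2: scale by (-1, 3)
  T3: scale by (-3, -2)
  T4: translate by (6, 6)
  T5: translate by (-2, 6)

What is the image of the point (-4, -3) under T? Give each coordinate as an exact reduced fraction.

T(p) = (-8, -6)

T1 reflect across y = 0: (-4, -3) → (-4, 3)
T2 scale by (-1, 3): (-4, 3) → (4, 9)
T3 scale by (-3, -2): (4, 9) → (-12, -18)
T4 translate by (6, 6): (-12, -18) → (-6, -12)
T5 translate by (-2, 6): (-6, -12) → (-8, -6)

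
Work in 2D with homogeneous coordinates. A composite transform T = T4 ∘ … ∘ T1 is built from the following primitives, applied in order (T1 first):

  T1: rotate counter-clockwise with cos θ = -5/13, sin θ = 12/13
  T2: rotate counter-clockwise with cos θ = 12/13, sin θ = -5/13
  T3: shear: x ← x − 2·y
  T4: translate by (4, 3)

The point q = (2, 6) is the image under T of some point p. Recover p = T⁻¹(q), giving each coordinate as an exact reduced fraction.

p = (3, -4)

T1 = [-5/13 -12/13 0; 12/13 -5/13 0; 0 0 1]
T2·T1 = [0 -1 0; 1 0 0; 0 0 1]
T3·…·T1 = [-2 -1 0; 1 0 0; 0 0 1]
T4·…·T1 = [-2 -1 4; 1 0 3; 0 0 1]
det M = 1; M⁻¹ = [0 1 -3; -1 -2 10; 0 0 1]
M⁻¹ · (2, 6)ᵀ = (3, -4)ᵀ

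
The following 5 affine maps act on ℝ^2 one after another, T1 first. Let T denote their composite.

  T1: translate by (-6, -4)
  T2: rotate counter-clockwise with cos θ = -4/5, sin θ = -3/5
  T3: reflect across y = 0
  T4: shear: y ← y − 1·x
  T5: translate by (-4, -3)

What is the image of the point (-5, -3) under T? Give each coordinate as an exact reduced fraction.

T1 translate by (-6, -4): (-5, -3) → (-11, -7)
T2 rotate counter-clockwise with cos θ = -4/5, sin θ = -3/5: (-11, -7) → (23/5, 61/5)
T3 reflect across y = 0: (23/5, 61/5) → (23/5, -61/5)
T4 shear: y ← y − 1·x: (23/5, -61/5) → (23/5, -84/5)
T5 translate by (-4, -3): (23/5, -84/5) → (3/5, -99/5)

T(p) = (3/5, -99/5)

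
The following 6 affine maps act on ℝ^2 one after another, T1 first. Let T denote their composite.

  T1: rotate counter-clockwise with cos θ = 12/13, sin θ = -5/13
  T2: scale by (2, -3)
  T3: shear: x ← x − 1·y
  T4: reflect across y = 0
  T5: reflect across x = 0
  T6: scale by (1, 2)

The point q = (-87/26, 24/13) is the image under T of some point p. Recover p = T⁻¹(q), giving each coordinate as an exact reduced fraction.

T1 = [12/13 5/13 0; -5/13 12/13 0; 0 0 1]
T2·T1 = [24/13 10/13 0; 15/13 -36/13 0; 0 0 1]
T3·…·T1 = [9/13 46/13 0; 15/13 -36/13 0; 0 0 1]
T4·…·T1 = [9/13 46/13 0; -15/13 36/13 0; 0 0 1]
T5·…·T1 = [-9/13 -46/13 0; -15/13 36/13 0; 0 0 1]
T6·…·T1 = [-9/13 -46/13 0; -30/13 72/13 0; 0 0 1]
det M = -12; M⁻¹ = [-6/13 -23/78 0; -5/26 3/52 0; 0 0 1]
M⁻¹ · (-87/26, 24/13)ᵀ = (1, 3/4)ᵀ

p = (1, 3/4)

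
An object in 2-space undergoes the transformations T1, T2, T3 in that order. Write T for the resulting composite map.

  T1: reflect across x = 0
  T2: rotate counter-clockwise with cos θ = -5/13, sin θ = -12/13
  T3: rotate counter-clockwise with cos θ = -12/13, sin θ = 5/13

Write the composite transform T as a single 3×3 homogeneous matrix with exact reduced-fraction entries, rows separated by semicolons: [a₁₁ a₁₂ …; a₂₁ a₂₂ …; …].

T = [-120/169 -119/169 0; -119/169 120/169 0; 0 0 1]

T1 = [-1 0 0; 0 1 0; 0 0 1]
T2·T1 = [5/13 12/13 0; 12/13 -5/13 0; 0 0 1]
T3·…·T1 = [-120/169 -119/169 0; -119/169 120/169 0; 0 0 1]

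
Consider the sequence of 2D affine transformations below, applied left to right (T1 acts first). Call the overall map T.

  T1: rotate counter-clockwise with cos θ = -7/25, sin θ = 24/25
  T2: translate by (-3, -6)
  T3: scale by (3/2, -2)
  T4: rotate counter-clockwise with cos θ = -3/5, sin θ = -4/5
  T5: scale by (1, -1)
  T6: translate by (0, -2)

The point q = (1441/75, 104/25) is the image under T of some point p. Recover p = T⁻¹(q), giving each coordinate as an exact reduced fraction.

T1 = [-7/25 -24/25 0; 24/25 -7/25 0; 0 0 1]
T2·T1 = [-7/25 -24/25 -3; 24/25 -7/25 -6; 0 0 1]
T3·…·T1 = [-21/50 -36/25 -9/2; -48/25 14/25 12; 0 0 1]
T4·…·T1 = [-321/250 164/125 123/10; 186/125 102/125 -18/5; 0 0 1]
T5·…·T1 = [-321/250 164/125 123/10; -186/125 -102/125 18/5; 0 0 1]
T6·…·T1 = [-321/250 164/125 123/10; -186/125 -102/125 8/5; 0 0 1]
det M = 3; M⁻¹ = [-34/125 -164/375 1517/375; 62/125 -107/250 -677/125; 0 0 1]
M⁻¹ · (1441/75, 104/25)ᵀ = (-3, 7/3)ᵀ

p = (-3, 7/3)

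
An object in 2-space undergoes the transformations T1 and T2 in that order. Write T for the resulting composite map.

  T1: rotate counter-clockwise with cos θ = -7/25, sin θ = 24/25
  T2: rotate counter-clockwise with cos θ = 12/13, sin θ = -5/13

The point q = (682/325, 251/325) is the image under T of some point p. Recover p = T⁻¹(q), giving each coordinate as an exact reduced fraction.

p = (1, -2)

T1 = [-7/25 -24/25 0; 24/25 -7/25 0; 0 0 1]
T2·T1 = [36/325 -323/325 0; 323/325 36/325 0; 0 0 1]
det M = 1; M⁻¹ = [36/325 323/325 0; -323/325 36/325 0; 0 0 1]
M⁻¹ · (682/325, 251/325)ᵀ = (1, -2)ᵀ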